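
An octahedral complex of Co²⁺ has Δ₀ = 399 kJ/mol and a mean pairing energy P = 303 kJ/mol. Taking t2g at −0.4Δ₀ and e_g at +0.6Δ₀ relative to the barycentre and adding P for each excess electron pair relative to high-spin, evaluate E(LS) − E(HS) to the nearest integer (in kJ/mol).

Group 9 minus oxidation state +2 gives a d⁷ configuration for Co²⁺.
High-spin d⁷ fills as t2g^5 e_g^2 with CFSE 5(−0.4) + 2(+0.6) = -0.8Δ₀ = -319 kJ/mol.
Low-spin: t2g^6 e_g^1, orbital CFSE = -1.8Δ₀ = -718 kJ/mol; plus 1 excess pair × P = +303 kJ/mol; total -415 kJ/mol.
The difference is -415 − (-319) = -96 kJ/mol, so low-spin lies lower.

-96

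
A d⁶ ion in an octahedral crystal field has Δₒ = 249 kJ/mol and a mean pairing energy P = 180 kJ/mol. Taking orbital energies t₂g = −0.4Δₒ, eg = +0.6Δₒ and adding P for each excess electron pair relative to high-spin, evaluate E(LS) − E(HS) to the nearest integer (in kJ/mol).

In the high-spin limit (t₂g⁴ eg²) the orbital term is -0.4Δₒ = -100 kJ/mol, with no excess pairing.
Low-spin t₂g⁶ eg⁰ gives -2.4Δₒ = -598 kJ/mol, but forming 2 extra pairs costs 2P = 360 kJ/mol, so E(LS) = -598 + 360 = -238 kJ/mol.
Thus E(LS) − E(HS) = -138 kJ/mol.

-138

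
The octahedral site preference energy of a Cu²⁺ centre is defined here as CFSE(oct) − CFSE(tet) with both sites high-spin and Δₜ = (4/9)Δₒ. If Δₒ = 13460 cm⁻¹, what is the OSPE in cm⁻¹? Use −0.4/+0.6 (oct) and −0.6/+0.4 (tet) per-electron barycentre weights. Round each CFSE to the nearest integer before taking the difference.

-5683

Group 11 minus oxidation state +2 gives a d⁹ configuration for Cu²⁺.
In an octahedral site d⁹ (HS) is t₂g⁶ eg³, giving CFSE(oct) = -0.6Δₒ = -8076 cm⁻¹.
Tetrahedral: e⁴ t₂⁵, CFSE = 4(−0.6) + 5(+0.4) = -0.4Δₜ = -0.4 × (4/9) × 13460 = -2393 cm⁻¹.
Subtracting, OSPE = -8076 − (-2393) = -5683 cm⁻¹.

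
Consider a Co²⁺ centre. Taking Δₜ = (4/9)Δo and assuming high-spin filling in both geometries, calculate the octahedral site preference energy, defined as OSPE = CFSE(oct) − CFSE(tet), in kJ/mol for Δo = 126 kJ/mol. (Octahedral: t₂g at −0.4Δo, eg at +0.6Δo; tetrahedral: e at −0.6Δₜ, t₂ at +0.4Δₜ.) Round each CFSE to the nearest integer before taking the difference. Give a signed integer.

-34

Group 9 minus oxidation state +2 gives a d⁷ configuration for Co²⁺.
Octahedral (high-spin): t2g^5 e_g^2, CFSE = 5(−0.4) + 2(+0.6) = -0.8Δo = -0.8 × 126 = -101 kJ/mol.
Tetrahedral e^4 t2^3 gives -1.2Δₜ = -1.2 × (4/9) × 126 = -67 kJ/mol.
OSPE = -101 − (-67) = -34 kJ/mol.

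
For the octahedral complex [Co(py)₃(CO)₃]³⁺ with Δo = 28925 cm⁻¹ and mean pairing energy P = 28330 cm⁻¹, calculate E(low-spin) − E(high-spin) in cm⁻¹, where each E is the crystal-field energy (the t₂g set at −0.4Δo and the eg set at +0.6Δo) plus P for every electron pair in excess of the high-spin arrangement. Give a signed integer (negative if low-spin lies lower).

Ligand charges: 3×(+0) from py and 3×(+0) from CO sum to +0; with overall charge +3, Co is +3.
Co is in group 9, so Co³⁺ is d⁶ (9 − 3 = 6).
High-spin: t₂g⁴ eg², CFSE = -0.4Δo = -11570 cm⁻¹.
For low-spin the configuration is t₂g⁶ eg⁰: orbital energy -2.4 × 28925 = -69420 cm⁻¹, and 2 additional pairs relative to high-spin add 56660 cm⁻¹, giving -12760 cm⁻¹.
The difference is -12760 − (-11570) = -1190 cm⁻¹, so low-spin lies lower.

-1190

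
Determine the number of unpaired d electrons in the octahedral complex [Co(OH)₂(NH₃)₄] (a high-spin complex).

Ligand charges: 2×(-1) from OH⁻ and 4×(+0) from NH₃ sum to -2; with overall charge +0, Co is +2.
Co²⁺: group 9, so d-count = 9 − 2 = 7.
Configuration: t2g^5 e_g^2, giving 3 unpaired electrons.

3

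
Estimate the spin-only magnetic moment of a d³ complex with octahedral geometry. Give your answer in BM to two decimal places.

3.87 BM

Configuration: t₂g³ eg⁰ → 3 unpaired electrons.
μ(spin-only) = √[3(3+2)] = √15 ≈ 3.87 BM.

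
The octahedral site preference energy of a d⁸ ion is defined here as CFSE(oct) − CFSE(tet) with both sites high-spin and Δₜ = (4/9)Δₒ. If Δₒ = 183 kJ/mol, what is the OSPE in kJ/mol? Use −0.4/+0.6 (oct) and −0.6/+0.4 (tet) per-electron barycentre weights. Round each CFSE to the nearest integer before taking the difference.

-155

In an octahedral site d⁸ (HS) is t2g^6 e_g^2, giving CFSE(oct) = -1.2Δₒ = -220 kJ/mol.
In a tetrahedral site the filling is e^4 t2^4: CFSE(tet) = -0.8Δₜ = -0.8 × (4/9)(183) = -65 kJ/mol.
Subtracting, OSPE = -220 − (-65) = -155 kJ/mol.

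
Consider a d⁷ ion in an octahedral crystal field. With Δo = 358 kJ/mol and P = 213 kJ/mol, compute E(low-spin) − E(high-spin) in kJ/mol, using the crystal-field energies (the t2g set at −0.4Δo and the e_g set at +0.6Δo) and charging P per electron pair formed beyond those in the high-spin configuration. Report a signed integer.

-145

High-spin: t2g^5 e_g^2, CFSE = -0.8Δo = -286 kJ/mol.
Low-spin t2g^6 e_g^1 gives -1.8Δo = -644 kJ/mol, but forming 1 extra pair costs 1P = 213 kJ/mol, so E(LS) = -644 + 213 = -431 kJ/mol.
E(LS) − E(HS) = -431 − (-286) = -145 kJ/mol.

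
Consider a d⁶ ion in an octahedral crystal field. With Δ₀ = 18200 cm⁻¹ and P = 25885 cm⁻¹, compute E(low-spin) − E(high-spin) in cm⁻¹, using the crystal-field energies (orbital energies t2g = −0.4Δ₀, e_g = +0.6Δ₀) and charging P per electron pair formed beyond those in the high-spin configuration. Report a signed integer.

15370

High-spin d⁶ fills as t2g^4 e_g^2 with CFSE 4(−0.4) + 2(+0.6) = -0.4Δ₀ = -7280 cm⁻¹.
For low-spin the configuration is t2g^6 e_g^0: orbital energy -2.4 × 18200 = -43680 cm⁻¹, and 2 additional pairs relative to high-spin add 51770 cm⁻¹, giving 8090 cm⁻¹.
E(LS) − E(HS) = 8090 − (-7280) = 15370 cm⁻¹.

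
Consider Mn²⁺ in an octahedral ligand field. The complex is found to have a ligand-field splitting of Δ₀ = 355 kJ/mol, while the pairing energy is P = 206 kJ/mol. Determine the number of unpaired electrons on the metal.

Mn sits in group 7; removing 2 electrons leaves Mn²⁺ with 7 − 2 = 5 d electrons.
With Δ₀ > P the complex is low-spin.
Configuration: t₂g⁵ eg⁰.
Unpaired electrons: 1.

1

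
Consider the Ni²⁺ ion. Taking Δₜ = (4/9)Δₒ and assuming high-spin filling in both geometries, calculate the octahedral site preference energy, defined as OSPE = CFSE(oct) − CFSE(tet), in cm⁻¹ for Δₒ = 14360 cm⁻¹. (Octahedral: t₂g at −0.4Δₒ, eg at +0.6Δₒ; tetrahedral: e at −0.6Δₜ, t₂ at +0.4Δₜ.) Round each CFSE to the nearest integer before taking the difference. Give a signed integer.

Ni sits in group 10; removing 2 electrons leaves Ni²⁺ with 10 − 2 = 8 d electrons.
Octahedral (high-spin): t2g^6 e_g^2, CFSE = 6(−0.4) + 2(+0.6) = -1.2Δₒ = -1.2 × 14360 = -17232 cm⁻¹.
Tetrahedral e^4 t2^4 gives -0.8Δₜ = -0.8 × (4/9) × 14360 = -5106 cm⁻¹.
OSPE = -17232 − (-5106) = -12126 cm⁻¹.

-12126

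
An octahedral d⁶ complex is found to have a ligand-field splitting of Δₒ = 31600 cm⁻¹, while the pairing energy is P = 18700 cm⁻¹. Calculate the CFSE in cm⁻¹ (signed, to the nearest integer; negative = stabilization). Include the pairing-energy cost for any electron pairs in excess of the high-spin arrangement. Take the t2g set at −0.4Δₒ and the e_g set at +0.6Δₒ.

Since Δₒ = 31600 cm⁻¹ > P = 18700 cm⁻¹, the complex adopts the low-spin configuration.
Configuration: t2g^6 e_g^0.
Orbital CFSE = -2.4Δₒ = -2.4 × 31600 = -75840 cm⁻¹.
Excess pairs vs high-spin: 3 − 1 = 2; pairing cost = +37400 cm⁻¹.
Net CFSE = -75840 + 37400 = -38440 cm⁻¹.

-38440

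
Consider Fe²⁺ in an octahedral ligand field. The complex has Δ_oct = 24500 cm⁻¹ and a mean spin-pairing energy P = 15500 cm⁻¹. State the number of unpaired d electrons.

Fe²⁺: group 8, so d-count = 8 − 2 = 6.
Here Δ_oct > P (24500 > 15500), so the low-spin state is favoured.
Configuration: t₂g⁶ eg⁰.
Unpaired electrons: 0.

0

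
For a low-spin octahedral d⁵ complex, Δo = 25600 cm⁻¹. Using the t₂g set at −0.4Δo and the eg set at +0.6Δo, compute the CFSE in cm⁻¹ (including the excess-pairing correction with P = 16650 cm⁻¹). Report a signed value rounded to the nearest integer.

-17900

The d⁵ electrons fill as t₂g⁵ eg⁰.
Orbital CFSE = 5(-0.4) + 0(0.6) = -2.0Δo = -2.0 × 25600 = -51200 cm⁻¹.
Relative to high-spin t₂g³ eg² (0 paired), the low-spin configuration has 2 additional pairs, contributing +2 × 16650 = +33300 cm⁻¹.
Net CFSE = -51200 + 33300 = -17900 cm⁻¹.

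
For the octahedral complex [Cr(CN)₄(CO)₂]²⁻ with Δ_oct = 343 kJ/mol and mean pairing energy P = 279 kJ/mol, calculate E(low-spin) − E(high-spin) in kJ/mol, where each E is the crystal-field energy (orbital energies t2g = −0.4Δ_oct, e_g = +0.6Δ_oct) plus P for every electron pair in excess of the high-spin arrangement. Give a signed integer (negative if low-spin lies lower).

-64

Ligand charges: 4×(-1) from CN⁻ and 2×(+0) from CO sum to -4; with overall charge -2, Cr is +2.
Cr sits in group 6; removing 2 electrons leaves Cr²⁺ with 6 − 2 = 4 d electrons.
High-spin d⁴ fills as t2g^3 e_g^1 with CFSE 3(−0.4) + 1(+0.6) = -0.6Δ_oct = -206 kJ/mol.
Low-spin: t2g^4 e_g^0, orbital CFSE = -1.6Δ_oct = -549 kJ/mol; plus 1 excess pair × P = +279 kJ/mol; total -270 kJ/mol.
The difference is -270 − (-206) = -64 kJ/mol, so low-spin lies lower.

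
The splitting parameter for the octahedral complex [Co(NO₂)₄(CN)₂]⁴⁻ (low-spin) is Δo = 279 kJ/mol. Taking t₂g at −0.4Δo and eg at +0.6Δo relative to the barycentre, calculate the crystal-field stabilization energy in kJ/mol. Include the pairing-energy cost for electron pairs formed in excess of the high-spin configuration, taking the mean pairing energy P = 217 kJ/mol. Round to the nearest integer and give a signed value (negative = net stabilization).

-285

Ligand charges: 4×(-1) from NO₂⁻ and 2×(-1) from CN⁻ sum to -6; with overall charge -4, Co is +2.
Co is in group 9, so Co²⁺ is d⁷ (9 − 2 = 7).
Electron filling gives t₂g⁶ eg¹.
The orbital stabilization is -1.8Δo = -1.8 × 279 = -502 kJ/mol.
Pairing penalty: 3 pairs vs 2 in the high-spin reference → 1 extra × P = 217 kJ/mol.
Overall CFSE = -502 + 217 = -285 kJ/mol.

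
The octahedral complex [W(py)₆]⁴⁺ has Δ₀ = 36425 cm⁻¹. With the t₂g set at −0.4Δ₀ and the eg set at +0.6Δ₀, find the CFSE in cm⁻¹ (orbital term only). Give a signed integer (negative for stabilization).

py is neutral, so the +4 overall charge sits on W: oxidation state +4.
W⁴⁺: group 6, so d-count = 6 − 4 = 2.
The d² electrons fill as t₂g² eg⁰.
The orbital stabilization is -0.8Δ₀ = -0.8 × 36425 = -29140 cm⁻¹.

-29140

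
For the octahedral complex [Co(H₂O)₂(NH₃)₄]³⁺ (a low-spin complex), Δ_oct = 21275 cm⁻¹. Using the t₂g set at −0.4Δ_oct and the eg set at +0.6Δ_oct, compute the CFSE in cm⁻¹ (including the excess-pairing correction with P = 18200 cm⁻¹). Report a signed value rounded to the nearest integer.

Ligand charges: 2×(+0) from H₂O and 4×(+0) from NH₃ sum to +0; with overall charge +3, Co is +3.
Group 9 minus oxidation state +3 gives a d⁶ configuration for Co³⁺.
The d⁶ electrons fill as t₂g⁶ eg⁰.
Orbital CFSE = 6(-0.4) + 0(0.6) = -2.4Δ_oct = -2.4 × 21275 = -51060 cm⁻¹.
Pairing penalty: 3 pairs vs 1 in the high-spin reference → 2 extra × P = 36400 cm⁻¹.
Combining: -51060 + 36400 = -14660 cm⁻¹.

-14660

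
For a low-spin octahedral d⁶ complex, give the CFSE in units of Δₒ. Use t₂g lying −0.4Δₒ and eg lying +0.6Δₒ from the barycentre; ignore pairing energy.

-2.4 Δₒ

Configuration: t₂g⁶ eg⁰.
CFSE = 6(-0.4Δₒ) + 0(0.6Δₒ) = -2.4Δₒ + 0.0Δₒ = -2.4Δₒ.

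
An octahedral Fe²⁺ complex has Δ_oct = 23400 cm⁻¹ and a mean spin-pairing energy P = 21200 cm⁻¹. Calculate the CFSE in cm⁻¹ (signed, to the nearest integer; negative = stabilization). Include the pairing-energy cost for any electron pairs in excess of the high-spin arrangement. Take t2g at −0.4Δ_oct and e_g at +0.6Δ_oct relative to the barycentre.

Fe²⁺: group 8, so d-count = 8 − 2 = 6.
With Δ_oct > P the complex is low-spin.
Configuration: t2g^6 e_g^0.
Orbital CFSE = -2.4Δ_oct = -2.4 × 23400 = -56160 cm⁻¹.
Excess pairs vs high-spin: 3 − 1 = 2; pairing cost = +42400 cm⁻¹.
Net CFSE = -56160 + 42400 = -13760 cm⁻¹.

-13760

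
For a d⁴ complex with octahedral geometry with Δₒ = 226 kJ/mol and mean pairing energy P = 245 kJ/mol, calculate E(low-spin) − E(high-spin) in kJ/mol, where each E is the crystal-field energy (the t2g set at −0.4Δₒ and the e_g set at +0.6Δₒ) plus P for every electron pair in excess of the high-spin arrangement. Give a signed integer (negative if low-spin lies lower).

In the high-spin limit (t2g^3 e_g^1) the orbital term is -0.6Δₒ = -136 kJ/mol, with no excess pairing.
Low-spin: t2g^4 e_g^0, orbital CFSE = -1.6Δₒ = -362 kJ/mol; plus 1 excess pair × P = +245 kJ/mol; total -117 kJ/mol.
The difference is -117 − (-136) = 19 kJ/mol, so high-spin lies lower.

19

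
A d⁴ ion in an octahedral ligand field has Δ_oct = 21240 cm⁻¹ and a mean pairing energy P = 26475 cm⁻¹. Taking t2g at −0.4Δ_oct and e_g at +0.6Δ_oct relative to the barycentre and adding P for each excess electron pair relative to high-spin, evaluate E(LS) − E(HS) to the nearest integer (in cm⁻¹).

High-spin: t2g^3 e_g^1, CFSE = -0.6Δ_oct = -12744 cm⁻¹.
Low-spin: t2g^4 e_g^0, orbital CFSE = -1.6Δ_oct = -33984 cm⁻¹; plus 1 excess pair × P = +26475 cm⁻¹; total -7509 cm⁻¹.
E(LS) − E(HS) = -7509 − (-12744) = 5235 cm⁻¹.

5235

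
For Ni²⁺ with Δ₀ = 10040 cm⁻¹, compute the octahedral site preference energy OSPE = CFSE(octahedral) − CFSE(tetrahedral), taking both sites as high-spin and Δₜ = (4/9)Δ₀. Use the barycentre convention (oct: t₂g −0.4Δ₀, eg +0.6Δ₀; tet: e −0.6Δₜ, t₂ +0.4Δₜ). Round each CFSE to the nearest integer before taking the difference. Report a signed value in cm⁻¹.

Group 10 minus oxidation state +2 gives a d⁸ configuration for Ni²⁺.
Octahedral high-spin t₂g⁶ eg²: CFSE = -1.2 × 10040 = -12048 cm⁻¹.
Tetrahedral: e⁴ t₂⁴, CFSE = 4(−0.6) + 4(+0.4) = -0.8Δₜ = -0.8 × (4/9) × 10040 = -3570 cm⁻¹.
OSPE = -12048 − (-3570) = -8478 cm⁻¹.

-8478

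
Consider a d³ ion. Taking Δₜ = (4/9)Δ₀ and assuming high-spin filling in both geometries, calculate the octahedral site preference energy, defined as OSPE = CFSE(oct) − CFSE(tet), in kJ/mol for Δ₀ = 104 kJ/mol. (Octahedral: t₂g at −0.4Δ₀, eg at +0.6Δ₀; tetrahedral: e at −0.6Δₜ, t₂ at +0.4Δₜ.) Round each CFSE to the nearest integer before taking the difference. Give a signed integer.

-88

Octahedral high-spin t2g^3 e_g^0: CFSE = -1.2 × 104 = -125 kJ/mol.
Tetrahedral: e^2 t2^1, CFSE = 2(−0.6) + 1(+0.4) = -0.8Δₜ = -0.8 × (4/9) × 104 = -37 kJ/mol.
OSPE = -125 − (-37) = -88 kJ/mol.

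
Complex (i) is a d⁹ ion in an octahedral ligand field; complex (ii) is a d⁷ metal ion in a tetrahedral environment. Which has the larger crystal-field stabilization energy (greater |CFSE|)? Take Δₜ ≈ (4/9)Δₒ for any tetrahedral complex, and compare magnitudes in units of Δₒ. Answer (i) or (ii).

(i): For octahedral d⁹ the high- and low-spin configurations coincide; t2g^6 e_g^3, CFSE = -0.6Δₒ.
(ii): Tetrahedral fields are weak (Δₜ ≈ 4/9 Δₒ), so electrons fill high-spin; e⁴ t₂³, CFSE = -1.2Δₜ ≈ -0.53Δₒ.
So (i) has the larger |CFSE|.

(i)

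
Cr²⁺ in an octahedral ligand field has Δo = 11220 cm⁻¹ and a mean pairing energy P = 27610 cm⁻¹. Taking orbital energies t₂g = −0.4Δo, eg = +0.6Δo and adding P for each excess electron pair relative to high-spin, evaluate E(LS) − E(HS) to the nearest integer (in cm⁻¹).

16390

Cr²⁺: group 6, so d-count = 6 − 2 = 4.
In the high-spin limit (t₂g³ eg¹) the orbital term is -0.6Δo = -6732 cm⁻¹, with no excess pairing.
For low-spin the configuration is t₂g⁴ eg⁰: orbital energy -1.6 × 11220 = -17952 cm⁻¹, and 1 additional pair relative to high-spin adds 27610 cm⁻¹, giving 9658 cm⁻¹.
E(LS) − E(HS) = 9658 − (-6732) = 16390 cm⁻¹.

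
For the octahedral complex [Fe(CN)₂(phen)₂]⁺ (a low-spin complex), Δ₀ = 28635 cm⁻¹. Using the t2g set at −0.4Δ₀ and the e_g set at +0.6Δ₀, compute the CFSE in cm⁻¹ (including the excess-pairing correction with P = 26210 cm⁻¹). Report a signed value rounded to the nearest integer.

Ligand charges: 2×(-1) from CN⁻ and 2×(+0) from phen sum to -2; with overall charge +1, Fe is +3.
Fe³⁺: group 8, so d-count = 8 − 3 = 5.
The d⁵ electrons fill as t2g^5 e_g^0.
The orbital stabilization is -2.0Δ₀ = -2.0 × 28635 = -57270 cm⁻¹.
High-spin d⁵ would be t2g^3 e_g^2 with 0 pairs; low-spin has 2, so 2 excess pairs cost +2P = +52420 cm⁻¹.
Net CFSE = -57270 + 52420 = -4850 cm⁻¹.

-4850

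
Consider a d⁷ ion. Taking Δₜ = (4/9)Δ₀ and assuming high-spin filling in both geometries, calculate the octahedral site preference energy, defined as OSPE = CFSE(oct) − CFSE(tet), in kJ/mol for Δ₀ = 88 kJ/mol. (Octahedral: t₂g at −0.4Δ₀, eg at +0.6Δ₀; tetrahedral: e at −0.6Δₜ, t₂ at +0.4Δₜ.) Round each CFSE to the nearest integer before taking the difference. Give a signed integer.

-23

In an octahedral site d⁷ (HS) is t₂g⁵ eg², giving CFSE(oct) = -0.8Δ₀ = -70 kJ/mol.
In a tetrahedral site the filling is e⁴ t₂³: CFSE(tet) = -1.2Δₜ = -1.2 × (4/9)(88) = -47 kJ/mol.
OSPE = -70 − (-47) = -23 kJ/mol.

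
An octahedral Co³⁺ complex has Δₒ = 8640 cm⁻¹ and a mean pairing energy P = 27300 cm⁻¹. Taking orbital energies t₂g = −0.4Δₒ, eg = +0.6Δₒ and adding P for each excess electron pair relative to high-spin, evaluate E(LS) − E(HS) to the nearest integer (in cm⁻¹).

Co is in group 9, so Co³⁺ is d⁶ (9 − 3 = 6).
High-spin: t₂g⁴ eg², CFSE = -0.4Δₒ = -3456 cm⁻¹.
Low-spin: t₂g⁶ eg⁰, orbital CFSE = -2.4Δₒ = -20736 cm⁻¹; plus 2 excess pairs × P = +54600 cm⁻¹; total 33864 cm⁻¹.
E(LS) − E(HS) = 33864 − (-3456) = 37320 cm⁻¹.

37320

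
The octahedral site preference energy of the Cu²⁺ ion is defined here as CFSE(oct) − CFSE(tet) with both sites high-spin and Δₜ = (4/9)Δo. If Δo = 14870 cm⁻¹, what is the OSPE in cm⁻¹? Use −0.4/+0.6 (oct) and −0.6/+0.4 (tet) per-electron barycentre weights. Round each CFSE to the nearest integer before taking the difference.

-6278

Cu is in group 11, so Cu²⁺ is d⁹ (11 − 2 = 9).
Octahedral (high-spin): t₂g⁶ eg³, CFSE = 6(−0.4) + 3(+0.6) = -0.6Δo = -0.6 × 14870 = -8922 cm⁻¹.
Tetrahedral: e⁴ t₂⁵, CFSE = 4(−0.6) + 5(+0.4) = -0.4Δₜ = -0.4 × (4/9) × 14870 = -2644 cm⁻¹.
Subtracting, OSPE = -8922 − (-2644) = -6278 cm⁻¹.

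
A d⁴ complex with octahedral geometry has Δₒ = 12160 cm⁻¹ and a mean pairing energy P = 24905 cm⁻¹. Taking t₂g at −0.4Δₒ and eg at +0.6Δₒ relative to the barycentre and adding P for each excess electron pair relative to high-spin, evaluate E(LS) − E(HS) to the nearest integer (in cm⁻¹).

12745

High-spin d⁴ fills as t₂g³ eg¹ with CFSE 3(−0.4) + 1(+0.6) = -0.6Δₒ = -7296 cm⁻¹.
Low-spin: t₂g⁴ eg⁰, orbital CFSE = -1.6Δₒ = -19456 cm⁻¹; plus 1 excess pair × P = +24905 cm⁻¹; total 5449 cm⁻¹.
Thus E(LS) − E(HS) = 12745 cm⁻¹.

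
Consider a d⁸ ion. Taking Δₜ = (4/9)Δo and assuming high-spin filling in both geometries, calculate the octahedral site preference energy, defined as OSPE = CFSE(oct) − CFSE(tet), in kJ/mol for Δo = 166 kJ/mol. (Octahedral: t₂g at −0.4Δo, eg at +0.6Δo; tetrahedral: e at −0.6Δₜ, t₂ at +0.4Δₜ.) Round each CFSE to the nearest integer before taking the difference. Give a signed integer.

-140

Octahedral (high-spin): t₂g⁶ eg², CFSE = 6(−0.4) + 2(+0.6) = -1.2Δo = -1.2 × 166 = -199 kJ/mol.
Tetrahedral: e⁴ t₂⁴, CFSE = 4(−0.6) + 4(+0.4) = -0.8Δₜ = -0.8 × (4/9) × 166 = -59 kJ/mol.
Subtracting, OSPE = -199 − (-59) = -140 kJ/mol.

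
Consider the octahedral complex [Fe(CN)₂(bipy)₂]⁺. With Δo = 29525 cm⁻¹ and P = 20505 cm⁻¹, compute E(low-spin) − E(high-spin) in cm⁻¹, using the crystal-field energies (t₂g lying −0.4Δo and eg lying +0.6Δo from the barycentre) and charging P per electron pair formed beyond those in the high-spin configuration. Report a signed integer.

Ligand charges: 2×(-1) from CN⁻ and 2×(+0) from bipy sum to -2; with overall charge +1, Fe is +3.
Fe is in group 8, so Fe³⁺ is d⁵ (8 − 3 = 5).
High-spin: t₂g³ eg², CFSE = 0.0Δo = 0 cm⁻¹.
Low-spin: t₂g⁵ eg⁰, orbital CFSE = -2.0Δo = -59050 cm⁻¹; plus 2 excess pairs × P = +41010 cm⁻¹; total -18040 cm⁻¹.
The difference is -18040 − (0) = -18040 cm⁻¹, so low-spin lies lower.

-18040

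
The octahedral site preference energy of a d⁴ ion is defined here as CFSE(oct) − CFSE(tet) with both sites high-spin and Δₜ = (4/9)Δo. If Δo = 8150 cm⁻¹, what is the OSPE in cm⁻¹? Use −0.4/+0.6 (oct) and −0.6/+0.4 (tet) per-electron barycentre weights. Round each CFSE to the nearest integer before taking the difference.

Octahedral (high-spin): t₂g³ eg¹, CFSE = 3(−0.4) + 1(+0.6) = -0.6Δo = -0.6 × 8150 = -4890 cm⁻¹.
Tetrahedral: e² t₂², CFSE = 2(−0.6) + 2(+0.4) = -0.4Δₜ = -0.4 × (4/9) × 8150 = -1449 cm⁻¹.
OSPE = CFSE(oct) − CFSE(tet) = -4890 − (-1449) = -3441 cm⁻¹.

-3441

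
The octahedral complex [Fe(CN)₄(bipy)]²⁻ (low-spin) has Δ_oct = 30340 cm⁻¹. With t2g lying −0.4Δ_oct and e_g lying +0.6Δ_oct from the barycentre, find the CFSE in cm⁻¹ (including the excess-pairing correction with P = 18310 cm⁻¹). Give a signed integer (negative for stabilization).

Ligand charges: 4×(-1) from CN⁻ and 1×(+0) from bipy sum to -4; with overall charge -2, Fe is +2.
Fe is in group 8, so Fe²⁺ is d⁶ (8 − 2 = 6).
The d⁶ electrons fill as t2g^6 e_g^0.
CFSE(orbital) = 6×(-0.4Δ_oct) + 0×(0.6Δ_oct) = -2.4Δ_oct; with Δ_oct = 30340 cm⁻¹ that is -72816 cm⁻¹.
Relative to high-spin t2g^4 e_g^2 (1 paired), the low-spin configuration has 2 additional pairs, contributing +2 × 18310 = +36620 cm⁻¹.
Overall CFSE = -72816 + 36620 = -36196 cm⁻¹.

-36196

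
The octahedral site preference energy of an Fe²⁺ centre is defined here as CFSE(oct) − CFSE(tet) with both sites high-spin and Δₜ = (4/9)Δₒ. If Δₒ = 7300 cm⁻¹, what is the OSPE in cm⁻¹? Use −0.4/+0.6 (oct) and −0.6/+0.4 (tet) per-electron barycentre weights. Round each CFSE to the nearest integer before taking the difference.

-973

Fe sits in group 8; removing 2 electrons leaves Fe²⁺ with 8 − 2 = 6 d electrons.
In an octahedral site d⁶ (HS) is t₂g⁴ eg², giving CFSE(oct) = -0.4Δₒ = -2920 cm⁻¹.
Tetrahedral: e³ t₂³, CFSE = 3(−0.6) + 3(+0.4) = -0.6Δₜ = -0.6 × (4/9) × 7300 = -1947 cm⁻¹.
Subtracting, OSPE = -2920 − (-1947) = -973 cm⁻¹.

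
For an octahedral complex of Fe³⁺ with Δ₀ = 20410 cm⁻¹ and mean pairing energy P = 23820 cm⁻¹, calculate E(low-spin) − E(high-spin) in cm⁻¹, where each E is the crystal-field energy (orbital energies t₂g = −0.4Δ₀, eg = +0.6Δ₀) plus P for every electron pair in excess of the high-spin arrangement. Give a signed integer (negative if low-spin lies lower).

Fe³⁺: group 8, so d-count = 8 − 3 = 5.
High-spin d⁵ fills as t₂g³ eg² with CFSE 3(−0.4) + 2(+0.6) = 0.0Δ₀ = 0 cm⁻¹.
Low-spin t₂g⁵ eg⁰ gives -2.0Δ₀ = -40820 cm⁻¹, but forming 2 extra pairs costs 2P = 47640 cm⁻¹, so E(LS) = -40820 + 47640 = 6820 cm⁻¹.
The difference is 6820 − (0) = 6820 cm⁻¹, so high-spin lies lower.

6820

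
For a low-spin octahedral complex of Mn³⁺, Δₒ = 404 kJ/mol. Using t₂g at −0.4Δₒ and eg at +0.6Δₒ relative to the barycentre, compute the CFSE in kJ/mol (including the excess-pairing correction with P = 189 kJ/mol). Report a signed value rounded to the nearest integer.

-457

Mn³⁺: group 7, so d-count = 7 − 3 = 4.
Configuration: t₂g⁴ eg⁰.
Orbital CFSE = 4(-0.4) + 0(0.6) = -1.6Δₒ = -1.6 × 404 = -646 kJ/mol.
Relative to high-spin t₂g³ eg¹ (0 paired), the low-spin configuration has 1 additional pair, contributing +1 × 189 = +189 kJ/mol.
Net CFSE = -646 + 189 = -457 kJ/mol.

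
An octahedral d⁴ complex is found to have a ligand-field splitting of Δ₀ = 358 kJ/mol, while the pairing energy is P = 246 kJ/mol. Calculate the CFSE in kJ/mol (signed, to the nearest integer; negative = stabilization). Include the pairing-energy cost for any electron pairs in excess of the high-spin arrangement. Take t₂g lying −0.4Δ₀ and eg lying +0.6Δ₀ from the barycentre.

Here Δ₀ > P (358 > 246), so the low-spin state is favoured.
Filling d⁴ accordingly: t₂g⁴ eg⁰.
Orbital CFSE = -1.6Δ₀ = -1.6 × 358 = -573 kJ/mol.
Excess pairs vs high-spin: 1 − 0 = 1; pairing cost = +246 kJ/mol.
Net CFSE = -573 + 246 = -327 kJ/mol.

-327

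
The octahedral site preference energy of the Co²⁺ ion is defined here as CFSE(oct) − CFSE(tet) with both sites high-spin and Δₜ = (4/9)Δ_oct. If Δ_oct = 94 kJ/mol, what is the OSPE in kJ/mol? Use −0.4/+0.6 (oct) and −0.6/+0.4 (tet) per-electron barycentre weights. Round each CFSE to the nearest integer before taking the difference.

-25

Co²⁺: group 9, so d-count = 9 − 2 = 7.
Octahedral high-spin t₂g⁵ eg²: CFSE = -0.8 × 94 = -75 kJ/mol.
Tetrahedral e⁴ t₂³ gives -1.2Δₜ = -1.2 × (4/9) × 94 = -50 kJ/mol.
Subtracting, OSPE = -75 − (-50) = -25 kJ/mol.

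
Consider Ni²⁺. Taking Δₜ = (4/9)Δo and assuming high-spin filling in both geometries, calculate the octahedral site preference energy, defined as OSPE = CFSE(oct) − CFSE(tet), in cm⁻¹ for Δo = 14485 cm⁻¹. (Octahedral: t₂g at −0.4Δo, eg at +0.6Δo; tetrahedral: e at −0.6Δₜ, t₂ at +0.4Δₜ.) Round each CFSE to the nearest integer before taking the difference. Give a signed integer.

Ni sits in group 10; removing 2 electrons leaves Ni²⁺ with 10 − 2 = 8 d electrons.
Octahedral (high-spin): t₂g⁶ eg², CFSE = 6(−0.4) + 2(+0.6) = -1.2Δo = -1.2 × 14485 = -17382 cm⁻¹.
Tetrahedral e⁴ t₂⁴ gives -0.8Δₜ = -0.8 × (4/9) × 14485 = -5150 cm⁻¹.
Subtracting, OSPE = -17382 − (-5150) = -12232 cm⁻¹.

-12232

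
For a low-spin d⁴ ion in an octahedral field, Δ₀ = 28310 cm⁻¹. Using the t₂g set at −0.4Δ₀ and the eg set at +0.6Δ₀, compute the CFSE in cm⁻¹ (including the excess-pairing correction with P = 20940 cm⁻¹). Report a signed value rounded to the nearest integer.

Configuration: t₂g⁴ eg⁰.
The orbital stabilization is -1.6Δ₀ = -1.6 × 28310 = -45296 cm⁻¹.
Relative to high-spin t₂g³ eg¹ (0 paired), the low-spin configuration has 1 additional pair, contributing +1 × 20940 = +20940 cm⁻¹.
Combining: -45296 + 20940 = -24356 cm⁻¹.

-24356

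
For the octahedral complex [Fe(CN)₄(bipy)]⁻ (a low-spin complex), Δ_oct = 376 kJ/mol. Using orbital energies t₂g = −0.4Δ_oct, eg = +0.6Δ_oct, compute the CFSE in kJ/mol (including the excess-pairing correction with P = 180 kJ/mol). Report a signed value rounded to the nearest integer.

-392

Ligand charges: 4×(-1) from CN⁻ and 1×(+0) from bipy sum to -4; with overall charge -1, Fe is +3.
Fe sits in group 8; removing 3 electrons leaves Fe³⁺ with 8 − 3 = 5 d electrons.
Electron filling gives t₂g⁵ eg⁰.
Orbital CFSE = 5(-0.4) + 0(0.6) = -2.0Δ_oct = -2.0 × 376 = -752 kJ/mol.
High-spin d⁵ would be t₂g³ eg² with 0 pairs; low-spin has 2, so 2 excess pairs cost +2P = +360 kJ/mol.
Overall CFSE = -752 + 360 = -392 kJ/mol.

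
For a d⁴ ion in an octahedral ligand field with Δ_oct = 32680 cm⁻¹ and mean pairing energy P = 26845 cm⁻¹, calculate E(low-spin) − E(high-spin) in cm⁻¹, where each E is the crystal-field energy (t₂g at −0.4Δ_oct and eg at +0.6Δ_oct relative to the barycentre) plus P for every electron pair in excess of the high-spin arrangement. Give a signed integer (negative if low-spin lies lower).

High-spin: t₂g³ eg¹, CFSE = -0.6Δ_oct = -19608 cm⁻¹.
Low-spin t₂g⁴ eg⁰ gives -1.6Δ_oct = -52288 cm⁻¹, but forming 1 extra pair costs 1P = 26845 cm⁻¹, so E(LS) = -52288 + 26845 = -25443 cm⁻¹.
The difference is -25443 − (-19608) = -5835 cm⁻¹, so low-spin lies lower.

-5835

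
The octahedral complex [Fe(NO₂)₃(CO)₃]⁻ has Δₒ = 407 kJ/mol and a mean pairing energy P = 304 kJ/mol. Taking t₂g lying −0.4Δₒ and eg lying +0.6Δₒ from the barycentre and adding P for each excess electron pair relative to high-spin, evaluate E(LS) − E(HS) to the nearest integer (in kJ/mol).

Ligand charges: 3×(-1) from NO₂⁻ and 3×(+0) from CO sum to -3; with overall charge -1, Fe is +2.
Fe is in group 8, so Fe²⁺ is d⁶ (8 − 2 = 6).
High-spin: t₂g⁴ eg², CFSE = -0.4Δₒ = -163 kJ/mol.
Low-spin t₂g⁶ eg⁰ gives -2.4Δₒ = -977 kJ/mol, but forming 2 extra pairs costs 2P = 608 kJ/mol, so E(LS) = -977 + 608 = -369 kJ/mol.
Thus E(LS) − E(HS) = -206 kJ/mol.

-206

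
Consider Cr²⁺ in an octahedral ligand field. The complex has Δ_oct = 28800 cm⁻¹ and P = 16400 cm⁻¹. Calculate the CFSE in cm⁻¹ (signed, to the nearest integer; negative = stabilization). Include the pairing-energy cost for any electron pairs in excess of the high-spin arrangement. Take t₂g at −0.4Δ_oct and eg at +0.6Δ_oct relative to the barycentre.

-29680

Group 6 minus oxidation state +2 gives a d⁴ configuration for Cr²⁺.
Since Δ_oct = 28800 cm⁻¹ > P = 16400 cm⁻¹, the complex adopts the low-spin configuration.
That gives t₂g⁴ eg⁰.
Orbital CFSE = -1.6Δ_oct = -1.6 × 28800 = -46080 cm⁻¹.
Excess pairs vs high-spin: 1 − 0 = 1; pairing cost = +16400 cm⁻¹.
Net CFSE = -46080 + 16400 = -29680 cm⁻¹.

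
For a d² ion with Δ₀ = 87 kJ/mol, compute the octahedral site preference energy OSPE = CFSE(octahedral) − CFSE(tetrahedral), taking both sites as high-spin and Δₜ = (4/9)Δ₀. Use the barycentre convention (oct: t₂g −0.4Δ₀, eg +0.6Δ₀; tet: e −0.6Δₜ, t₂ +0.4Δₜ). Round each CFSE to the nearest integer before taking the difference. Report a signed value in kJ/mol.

Octahedral high-spin t₂g² eg⁰: CFSE = -0.8 × 87 = -70 kJ/mol.
Tetrahedral: e² t₂⁰, CFSE = 2(−0.6) + 0(+0.4) = -1.2Δₜ = -1.2 × (4/9) × 87 = -46 kJ/mol.
Subtracting, OSPE = -70 − (-46) = -24 kJ/mol.

-24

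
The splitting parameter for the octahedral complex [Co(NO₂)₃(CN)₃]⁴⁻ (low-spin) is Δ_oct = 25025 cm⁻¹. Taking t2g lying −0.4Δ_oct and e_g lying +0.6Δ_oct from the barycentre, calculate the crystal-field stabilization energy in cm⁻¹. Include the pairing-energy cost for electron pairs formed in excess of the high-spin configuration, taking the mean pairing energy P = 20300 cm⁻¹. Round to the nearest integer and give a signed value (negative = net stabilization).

-24745

Ligand charges: 3×(-1) from NO₂⁻ and 3×(-1) from CN⁻ sum to -6; with overall charge -4, Co is +2.
Co is in group 9, so Co²⁺ is d⁷ (9 − 2 = 7).
Configuration: t2g^6 e_g^1.
CFSE(orbital) = 6×(-0.4Δ_oct) + 1×(0.6Δ_oct) = -1.8Δ_oct; with Δ_oct = 25025 cm⁻¹ that is -45045 cm⁻¹.
Relative to high-spin t2g^5 e_g^2 (2 paired), the low-spin configuration has 1 additional pair, contributing +1 × 20300 = +20300 cm⁻¹.
Combining: -45045 + 20300 = -24745 cm⁻¹.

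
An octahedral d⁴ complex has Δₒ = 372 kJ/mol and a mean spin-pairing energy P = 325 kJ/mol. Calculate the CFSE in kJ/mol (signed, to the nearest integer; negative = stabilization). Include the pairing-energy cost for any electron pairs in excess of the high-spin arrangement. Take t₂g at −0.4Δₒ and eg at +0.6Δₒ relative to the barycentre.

With Δₒ > P the complex is low-spin.
That gives t₂g⁴ eg⁰.
Orbital CFSE = -1.6Δₒ = -1.6 × 372 = -595 kJ/mol.
Excess pairs vs high-spin: 1 − 0 = 1; pairing cost = +325 kJ/mol.
Net CFSE = -595 + 325 = -270 kJ/mol.

-270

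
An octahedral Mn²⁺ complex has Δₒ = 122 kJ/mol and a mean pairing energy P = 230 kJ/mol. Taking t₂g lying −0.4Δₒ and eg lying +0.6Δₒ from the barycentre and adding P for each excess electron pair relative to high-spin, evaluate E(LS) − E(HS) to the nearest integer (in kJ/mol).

216

Mn²⁺: group 7, so d-count = 7 − 2 = 5.
High-spin d⁵ fills as t₂g³ eg² with CFSE 3(−0.4) + 2(+0.6) = 0.0Δₒ = 0 kJ/mol.
Low-spin t₂g⁵ eg⁰ gives -2.0Δₒ = -244 kJ/mol, but forming 2 extra pairs costs 2P = 460 kJ/mol, so E(LS) = -244 + 460 = 216 kJ/mol.
Thus E(LS) − E(HS) = 216 kJ/mol.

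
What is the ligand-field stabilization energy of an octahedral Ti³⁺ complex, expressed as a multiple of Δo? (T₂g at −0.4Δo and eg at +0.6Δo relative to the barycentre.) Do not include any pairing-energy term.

Ti³⁺: group 4, so d-count = 4 − 3 = 1.
For octahedral d¹ the high- and low-spin configurations coincide.
Configuration: t₂g¹ eg⁰.
CFSE = 1(-0.4Δo) + 0(0.6Δo) = -0.4Δo + 0.0Δo = -0.4Δo.

-0.4 Δo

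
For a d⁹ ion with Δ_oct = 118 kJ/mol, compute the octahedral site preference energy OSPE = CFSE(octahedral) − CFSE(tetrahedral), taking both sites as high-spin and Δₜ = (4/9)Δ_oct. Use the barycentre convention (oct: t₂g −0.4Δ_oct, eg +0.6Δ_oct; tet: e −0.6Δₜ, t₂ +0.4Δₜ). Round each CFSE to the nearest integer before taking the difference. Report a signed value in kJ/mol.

-50

Octahedral high-spin t2g^6 e_g^3: CFSE = -0.6 × 118 = -71 kJ/mol.
In a tetrahedral site the filling is e^4 t2^5: CFSE(tet) = -0.4Δₜ = -0.4 × (4/9)(118) = -21 kJ/mol.
OSPE = CFSE(oct) − CFSE(tet) = -71 − (-21) = -50 kJ/mol.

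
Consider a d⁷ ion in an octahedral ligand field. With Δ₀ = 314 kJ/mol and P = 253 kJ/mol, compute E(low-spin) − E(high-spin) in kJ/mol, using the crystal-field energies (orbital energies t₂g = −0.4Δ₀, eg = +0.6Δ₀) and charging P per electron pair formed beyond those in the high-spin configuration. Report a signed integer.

-61

In the high-spin limit (t₂g⁵ eg²) the orbital term is -0.8Δ₀ = -251 kJ/mol, with no excess pairing.
For low-spin the configuration is t₂g⁶ eg¹: orbital energy -1.8 × 314 = -565 kJ/mol, and 1 additional pair relative to high-spin adds 253 kJ/mol, giving -312 kJ/mol.
The difference is -312 − (-251) = -61 kJ/mol, so low-spin lies lower.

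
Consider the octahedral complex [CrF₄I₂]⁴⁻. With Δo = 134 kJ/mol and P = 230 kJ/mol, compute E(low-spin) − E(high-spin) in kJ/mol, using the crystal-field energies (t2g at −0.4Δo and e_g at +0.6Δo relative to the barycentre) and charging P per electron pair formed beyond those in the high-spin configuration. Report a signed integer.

Ligand charges: 4×(-1) from F⁻ and 2×(-1) from I⁻ sum to -6; with overall charge -4, Cr is +2.
Group 6 minus oxidation state +2 gives a d⁴ configuration for Cr²⁺.
In the high-spin limit (t2g^3 e_g^1) the orbital term is -0.6Δo = -80 kJ/mol, with no excess pairing.
Low-spin t2g^4 e_g^0 gives -1.6Δo = -214 kJ/mol, but forming 1 extra pair costs 1P = 230 kJ/mol, so E(LS) = -214 + 230 = 16 kJ/mol.
E(LS) − E(HS) = 16 − (-80) = 96 kJ/mol.

96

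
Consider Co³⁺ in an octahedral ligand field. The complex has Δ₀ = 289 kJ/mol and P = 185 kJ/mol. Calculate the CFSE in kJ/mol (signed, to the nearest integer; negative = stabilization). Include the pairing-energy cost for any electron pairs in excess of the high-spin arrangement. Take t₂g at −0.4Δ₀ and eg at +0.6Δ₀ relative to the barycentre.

Co is in group 9, so Co³⁺ is d⁶ (9 − 3 = 6).
Here Δ₀ > P (289 > 185), so the low-spin state is favoured.
That gives t₂g⁶ eg⁰.
Orbital CFSE = -2.4Δ₀ = -2.4 × 289 = -694 kJ/mol.
Excess pairs vs high-spin: 3 − 1 = 2; pairing cost = +370 kJ/mol.
Net CFSE = -694 + 370 = -324 kJ/mol.

-324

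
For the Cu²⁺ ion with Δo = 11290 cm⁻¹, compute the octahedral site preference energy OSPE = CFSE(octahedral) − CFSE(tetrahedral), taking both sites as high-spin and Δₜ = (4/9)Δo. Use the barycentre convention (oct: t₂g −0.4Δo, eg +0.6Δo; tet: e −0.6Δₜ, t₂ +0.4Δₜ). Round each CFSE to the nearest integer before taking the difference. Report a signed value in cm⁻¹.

Cu sits in group 11; removing 2 electrons leaves Cu²⁺ with 11 − 2 = 9 d electrons.
In an octahedral site d⁹ (HS) is t2g^6 e_g^3, giving CFSE(oct) = -0.6Δo = -6774 cm⁻¹.
Tetrahedral e^4 t2^5 gives -0.4Δₜ = -0.4 × (4/9) × 11290 = -2007 cm⁻¹.
Subtracting, OSPE = -6774 − (-2007) = -4767 cm⁻¹.

-4767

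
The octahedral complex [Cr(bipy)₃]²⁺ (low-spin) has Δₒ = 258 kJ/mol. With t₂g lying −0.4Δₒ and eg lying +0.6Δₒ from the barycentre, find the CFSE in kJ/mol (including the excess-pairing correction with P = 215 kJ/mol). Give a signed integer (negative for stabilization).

-198

bipy is neutral, so the +2 overall charge sits on Cr: oxidation state +2.
Cr is in group 6, so Cr²⁺ is d⁴ (6 − 2 = 4).
Electron filling gives t₂g⁴ eg⁰.
Orbital CFSE = 4(-0.4) + 0(0.6) = -1.6Δₒ = -1.6 × 258 = -413 kJ/mol.
High-spin d⁴ would be t₂g³ eg¹ with 0 pairs; low-spin has 1, so 1 excess pair costs +1P = +215 kJ/mol.
Overall CFSE = -413 + 215 = -198 kJ/mol.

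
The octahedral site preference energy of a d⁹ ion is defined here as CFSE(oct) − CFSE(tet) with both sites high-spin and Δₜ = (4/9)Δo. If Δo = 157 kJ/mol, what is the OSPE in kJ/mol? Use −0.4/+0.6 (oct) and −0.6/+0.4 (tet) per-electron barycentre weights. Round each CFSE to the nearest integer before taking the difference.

-66

Octahedral high-spin t₂g⁶ eg³: CFSE = -0.6 × 157 = -94 kJ/mol.
In a tetrahedral site the filling is e⁴ t₂⁵: CFSE(tet) = -0.4Δₜ = -0.4 × (4/9)(157) = -28 kJ/mol.
OSPE = CFSE(oct) − CFSE(tet) = -94 − (-28) = -66 kJ/mol.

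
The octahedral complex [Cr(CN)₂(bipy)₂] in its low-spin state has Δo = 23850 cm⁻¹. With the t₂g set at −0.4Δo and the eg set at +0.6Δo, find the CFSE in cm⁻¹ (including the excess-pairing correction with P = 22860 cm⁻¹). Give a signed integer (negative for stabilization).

-15300

Ligand charges: 2×(-1) from CN⁻ and 2×(+0) from bipy sum to -2; with overall charge +0, Cr is +2.
Cr sits in group 6; removing 2 electrons leaves Cr²⁺ with 6 − 2 = 4 d electrons.
The d⁴ electrons fill as t₂g⁴ eg⁰.
The orbital stabilization is -1.6Δo = -1.6 × 23850 = -38160 cm⁻¹.
High-spin d⁴ would be t₂g³ eg¹ with 0 pairs; low-spin has 1, so 1 excess pair costs +1P = +22860 cm⁻¹.
Overall CFSE = -38160 + 22860 = -15300 cm⁻¹.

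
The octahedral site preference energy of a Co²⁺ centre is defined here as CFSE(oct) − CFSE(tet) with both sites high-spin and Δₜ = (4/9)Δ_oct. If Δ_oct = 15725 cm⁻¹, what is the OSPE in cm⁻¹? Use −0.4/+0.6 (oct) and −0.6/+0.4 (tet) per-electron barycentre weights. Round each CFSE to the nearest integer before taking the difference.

-4193

Group 9 minus oxidation state +2 gives a d⁷ configuration for Co²⁺.
In an octahedral site d⁷ (HS) is t2g^5 e_g^2, giving CFSE(oct) = -0.8Δ_oct = -12580 cm⁻¹.
Tetrahedral: e^4 t2^3, CFSE = 4(−0.6) + 3(+0.4) = -1.2Δₜ = -1.2 × (4/9) × 15725 = -8387 cm⁻¹.
OSPE = CFSE(oct) − CFSE(tet) = -12580 − (-8387) = -4193 cm⁻¹.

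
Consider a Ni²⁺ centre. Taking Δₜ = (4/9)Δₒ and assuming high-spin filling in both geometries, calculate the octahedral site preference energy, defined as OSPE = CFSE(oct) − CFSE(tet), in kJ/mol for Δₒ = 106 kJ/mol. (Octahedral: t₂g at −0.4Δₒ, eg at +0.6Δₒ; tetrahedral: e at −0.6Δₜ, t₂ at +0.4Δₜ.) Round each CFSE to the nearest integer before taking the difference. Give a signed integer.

-89

Group 10 minus oxidation state +2 gives a d⁸ configuration for Ni²⁺.
Octahedral (high-spin): t2g^6 e_g^2, CFSE = 6(−0.4) + 2(+0.6) = -1.2Δₒ = -1.2 × 106 = -127 kJ/mol.
In a tetrahedral site the filling is e^4 t2^4: CFSE(tet) = -0.8Δₜ = -0.8 × (4/9)(106) = -38 kJ/mol.
Subtracting, OSPE = -127 − (-38) = -89 kJ/mol.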